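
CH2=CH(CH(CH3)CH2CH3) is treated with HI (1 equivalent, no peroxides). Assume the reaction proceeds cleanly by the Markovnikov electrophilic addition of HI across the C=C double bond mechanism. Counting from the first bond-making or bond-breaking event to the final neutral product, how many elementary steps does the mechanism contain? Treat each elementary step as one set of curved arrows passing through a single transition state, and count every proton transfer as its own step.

Step 1: Electrophilic addition begins with the π(C=C) electrons forming a bond to the proton of HI. Following Markovnikov's rule, the resulting cation is secondary. The H–I bond breaks heterolytically, releasing I⁻.
Step 2: A 1,2-hydride shift from the adjacent sec-butyl carbon moves the positive charge from the secondary centre to an adjacent carbon, generating a more stable tertiary carbocation.
Step 3: The I⁻ anion donates a lone pair to the carbocation, forming the new C–I σ-bond and giving the neutral alkyl halide.
Total: 3 elementary steps.

3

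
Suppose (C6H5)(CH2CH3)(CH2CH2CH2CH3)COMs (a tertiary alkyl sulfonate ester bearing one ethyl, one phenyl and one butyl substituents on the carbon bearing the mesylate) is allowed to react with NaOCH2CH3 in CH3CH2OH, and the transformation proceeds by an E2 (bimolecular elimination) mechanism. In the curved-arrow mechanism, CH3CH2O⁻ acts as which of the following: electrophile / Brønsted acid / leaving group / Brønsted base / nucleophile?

Step 1: In one step, CH3CH2O⁻ pulls off a β-proton, the C–O bond cleaves, and a C=C double bond forms between the α- and β-carbons (E2, anti elimination).
CH3CH2O⁻ accepts a proton in a proton-transfer step — a Brønsted base.

Brønsted base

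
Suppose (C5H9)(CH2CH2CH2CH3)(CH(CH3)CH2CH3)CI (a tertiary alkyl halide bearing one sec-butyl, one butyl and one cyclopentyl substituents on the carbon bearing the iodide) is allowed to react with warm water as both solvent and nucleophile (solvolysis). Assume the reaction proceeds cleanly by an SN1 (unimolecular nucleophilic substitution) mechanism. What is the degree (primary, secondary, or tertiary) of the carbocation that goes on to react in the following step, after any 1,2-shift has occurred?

Step 1: Unassisted departure of I⁻ (taking the C–I bonding pair) generates a tertiary carbocation.
No single 1,2-shift to an adjacent carbon would give a more-substituted cation, so no rearrangement occurs.

tertiary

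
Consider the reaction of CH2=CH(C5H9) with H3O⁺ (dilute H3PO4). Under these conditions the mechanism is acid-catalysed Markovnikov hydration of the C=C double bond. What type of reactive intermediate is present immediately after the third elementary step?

Step 1: The π electrons of the C=C bond attack a proton of H3O⁺; Markovnikov addition places the new C–H on the less-substituted alkene carbon, so the positive charge ends up on the more-substituted carbon — a secondary carbocation. H2O is released.
Step 2: A 1,2-hydride shift from the adjacent cyclopentyl carbon moves the positive charge from the secondary centre to an adjacent carbon, generating a more stable tertiary carbocation.
Step 3: A lone pair on the oxygen of H2O attacks the carbocation, forming a C–O bond and an oxonium ion (a protonated alcohol).
After step 3 the species present is an oxonium ion.

oxonium ion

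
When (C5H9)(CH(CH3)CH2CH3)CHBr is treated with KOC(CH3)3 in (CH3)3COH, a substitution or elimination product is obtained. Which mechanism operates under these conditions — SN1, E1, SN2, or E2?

E2

Conditions: a strong/bulky base with a secondary substrate bearing a β-hydrogen.
These conditions are the textbook signature of the E2 pathway.
A strong (often hindered) base removes a β-H in concert with loss of the leaving group — bimolecular elimination.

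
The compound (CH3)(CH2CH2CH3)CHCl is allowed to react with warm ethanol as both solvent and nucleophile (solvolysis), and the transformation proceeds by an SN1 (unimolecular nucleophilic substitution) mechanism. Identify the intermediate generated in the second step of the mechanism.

Step 1: Unassisted departure of Cl⁻ (taking the C–Cl bonding pair) generates a secondary carbocation.
Step 2: CH3CH2OH donates an oxygen lone pair into the empty p orbital of the cation, giving a protonated ether (an oxonium ion).
After step 2 the species present is an oxonium ion.

oxonium ion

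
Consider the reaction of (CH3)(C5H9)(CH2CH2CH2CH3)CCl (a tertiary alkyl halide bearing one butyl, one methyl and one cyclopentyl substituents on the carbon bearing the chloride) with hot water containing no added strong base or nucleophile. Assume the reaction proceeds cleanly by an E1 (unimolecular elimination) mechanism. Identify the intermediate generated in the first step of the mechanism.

tertiary carbocation

Step 1: The C–Cl bond breaks with both electrons going to the chloride; Cl⁻ leaves and a tertiary carbocation remains.
After step 1 the species present is a tertiary carbocation.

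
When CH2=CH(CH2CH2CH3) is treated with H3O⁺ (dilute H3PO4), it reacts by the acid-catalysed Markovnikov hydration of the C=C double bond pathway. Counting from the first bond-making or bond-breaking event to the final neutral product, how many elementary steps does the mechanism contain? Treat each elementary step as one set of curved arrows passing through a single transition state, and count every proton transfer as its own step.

Step 1: The π electrons of the C=C bond attack a proton of H3O⁺; Markovnikov addition places the new C–H on the less-substituted alkene carbon, so the positive charge ends up on the more-substituted carbon — a secondary carbocation. H2O is released.
(No 1,2-shift: no single shift to an adjacent carbon would give a more stable cation.)
Step 2: Nucleophilic capture of the cation by H2O produces the protonated alcohol (an oxonium ion).
Step 3: Proton transfer from the O–H of the oxonium ion to H2O completes the catalytic cycle and yields the alcohol.
Total: 3 elementary steps.

3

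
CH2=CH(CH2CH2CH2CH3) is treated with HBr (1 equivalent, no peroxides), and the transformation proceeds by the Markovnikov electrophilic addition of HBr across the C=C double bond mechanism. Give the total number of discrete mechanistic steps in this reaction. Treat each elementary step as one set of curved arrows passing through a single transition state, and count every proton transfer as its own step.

Step 1: Protonation of the alkene by HBr: the π bond acts as the nucleophile and picks up H⁺, giving the more stable (Markovnikov) secondary carbocation. The H–Br bond breaks heterolytically, releasing Br⁻.
(No 1,2-shift: no single shift to an adjacent carbon would give a more stable cation.)
Step 2: The Br⁻ anion donates a lone pair to the carbocation, forming the new C–Br σ-bond and giving the neutral alkyl halide.
Total: 2 elementary steps.

2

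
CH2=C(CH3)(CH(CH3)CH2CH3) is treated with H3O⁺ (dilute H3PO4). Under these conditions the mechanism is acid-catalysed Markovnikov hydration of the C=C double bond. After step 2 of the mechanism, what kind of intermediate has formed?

oxonium ion

Step 1: Electrophilic addition begins with the π(C=C) electrons forming a bond to the proton of H3O⁺. Following Markovnikov's rule, the resulting cation is tertiary. H2O is released.
Step 2: Water acts as the nucleophile: an oxygen lone pair bonds to the cationic carbon, giving an oxonium-ion intermediate.
After step 2 the species present is an oxonium ion.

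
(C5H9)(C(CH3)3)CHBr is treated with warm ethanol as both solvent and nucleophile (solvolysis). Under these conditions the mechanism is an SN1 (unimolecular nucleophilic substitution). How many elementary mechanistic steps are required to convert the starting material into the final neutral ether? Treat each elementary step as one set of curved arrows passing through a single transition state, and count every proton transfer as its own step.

Step 1: Unassisted departure of Br⁻ (taking the C–Br bonding pair) generates a secondary carbocation.
Step 2: A 1,2-hydride shift from the adjacent cyclopentyl carbon moves the positive charge from the secondary centre to an adjacent carbon, generating a more stable tertiary carbocation.
Step 3: A lone pair on the oxygen of CH3CH2OH attacks the carbocation, forming a new C–O σ-bond and an oxonium ion.
Step 4: Proton transfer from the O–H of the oxonium ion to a solvent molecule delivers the neutral ether.
Total: 4 elementary steps.

4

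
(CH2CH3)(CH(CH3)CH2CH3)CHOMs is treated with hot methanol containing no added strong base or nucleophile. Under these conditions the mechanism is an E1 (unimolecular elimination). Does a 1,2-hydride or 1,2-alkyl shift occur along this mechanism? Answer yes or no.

The first-formed carbocation is secondary.
The adjacent sec-butyl carbon already bears 2 other carbon substituents and has a hydrogen to migrate; after a 1,2-hydride shift from that carbon the positive charge sits on a tertiary centre.
Tertiary is more stable than secondary, so the shift occurs.

yes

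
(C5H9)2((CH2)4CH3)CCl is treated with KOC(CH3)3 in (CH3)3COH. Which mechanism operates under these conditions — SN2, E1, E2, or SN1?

Conditions: a strong/bulky base with a tertiary substrate bearing a β-hydrogen.
These conditions are the textbook signature of the E2 pathway.
A strong (often hindered) base removes a β-H in concert with loss of the leaving group — bimolecular elimination.

E2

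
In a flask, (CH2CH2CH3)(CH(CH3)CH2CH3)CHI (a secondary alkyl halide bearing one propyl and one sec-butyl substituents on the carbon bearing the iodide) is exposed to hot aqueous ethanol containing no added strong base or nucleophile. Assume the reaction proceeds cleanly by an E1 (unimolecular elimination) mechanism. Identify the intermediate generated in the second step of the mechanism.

tertiary carbocation

Step 1: Rate-determining heterolysis of the C–I bond gives I⁻ and a secondary carbocation.
Step 2: A 1,2-hydride shift from the adjacent sec-butyl carbon moves the positive charge from the secondary centre to an adjacent carbon, generating a more stable tertiary carbocation.
After step 2 the species present is a tertiary carbocation.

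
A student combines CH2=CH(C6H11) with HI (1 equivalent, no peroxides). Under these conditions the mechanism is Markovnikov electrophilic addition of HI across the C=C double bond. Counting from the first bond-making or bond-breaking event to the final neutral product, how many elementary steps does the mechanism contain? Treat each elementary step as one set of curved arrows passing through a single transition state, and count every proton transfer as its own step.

3

Step 1: The π electrons of the C=C bond attack a proton of HI; Markovnikov addition places the new C–H on the less-substituted alkene carbon, so the positive charge ends up on the more-substituted carbon — a secondary carbocation. The H–I bond breaks heterolytically, releasing I⁻.
Step 2: A hydride (H with its bonding pair) migrates from the adjacent cyclohexyl carbon to the cationic centre — a 1,2-hydride shift — upgrading the secondary cation to a tertiary one.
Step 3: Nucleophilic attack by I⁻ on the carbocation completes the addition, giving R–I.
Total: 3 elementary steps.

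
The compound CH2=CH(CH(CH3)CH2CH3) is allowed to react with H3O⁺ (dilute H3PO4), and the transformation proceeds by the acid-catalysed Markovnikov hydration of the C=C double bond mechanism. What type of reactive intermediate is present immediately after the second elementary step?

tertiary carbocation

Step 1: The π electrons of the C=C bond attack a proton of H3O⁺; Markovnikov addition places the new C–H on the less-substituted alkene carbon, so the positive charge ends up on the more-substituted carbon — a secondary carbocation. H2O is released.
Step 2: A 1,2-hydride shift from the adjacent sec-butyl carbon moves the positive charge from the secondary centre to an adjacent carbon, generating a more stable tertiary carbocation.
After step 2 the species present is a tertiary carbocation.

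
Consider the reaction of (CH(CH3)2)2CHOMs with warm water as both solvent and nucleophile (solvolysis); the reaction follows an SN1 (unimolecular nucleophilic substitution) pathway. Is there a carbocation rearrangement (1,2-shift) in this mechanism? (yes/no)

yes

The first-formed carbocation is secondary.
The adjacent isopropyl carbon already bears 2 other carbon substituents and has a hydrogen to migrate; after a 1,2-hydride shift from that carbon the positive charge sits on a tertiary centre.
Tertiary is more stable than secondary, so the shift occurs.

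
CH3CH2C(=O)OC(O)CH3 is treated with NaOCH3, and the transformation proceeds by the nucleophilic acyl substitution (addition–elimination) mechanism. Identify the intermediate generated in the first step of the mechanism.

tetrahedral intermediate

Step 1: Nucleophilic addition of CH3O⁻ to the acyl carbon breaks the π(C=O) bond and yields a tetrahedral, anionic intermediate.
After step 1 the species present is a tetrahedral intermediate.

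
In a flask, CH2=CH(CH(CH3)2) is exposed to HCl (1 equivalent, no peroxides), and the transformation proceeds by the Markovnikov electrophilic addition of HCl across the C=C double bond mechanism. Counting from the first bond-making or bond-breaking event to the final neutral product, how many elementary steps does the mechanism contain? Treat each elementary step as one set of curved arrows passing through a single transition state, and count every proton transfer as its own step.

Step 1: Protonation of the alkene by HCl: the π bond acts as the nucleophile and picks up H⁺, giving the more stable (Markovnikov) secondary carbocation. The H–Cl bond breaks heterolytically, releasing Cl⁻.
Step 2: A hydride (H with its bonding pair) migrates from the adjacent isopropyl carbon to the cationic centre — a 1,2-hydride shift — upgrading the secondary cation to a tertiary one.
Step 3: Cl⁻ captures the cation: a lone pair on Cl⁻ fills the empty p orbital, producing the alkyl halide product.
Total: 3 elementary steps.

3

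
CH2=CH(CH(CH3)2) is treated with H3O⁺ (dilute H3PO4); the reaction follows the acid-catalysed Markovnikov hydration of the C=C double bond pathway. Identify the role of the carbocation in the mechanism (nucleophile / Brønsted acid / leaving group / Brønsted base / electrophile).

electrophile

Step 3: Nucleophilic capture of the cation by H2O produces the protonated alcohol (an oxonium ion).
The carbocation accepts an electron pair into an empty or π* orbital — it is the electrophile.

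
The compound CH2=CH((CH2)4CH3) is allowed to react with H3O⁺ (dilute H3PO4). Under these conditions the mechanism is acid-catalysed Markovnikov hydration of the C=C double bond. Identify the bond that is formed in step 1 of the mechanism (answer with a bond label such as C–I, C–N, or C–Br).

Step 1: The π electrons of the C=C bond attack a proton of H3O⁺; Markovnikov addition places the new C–H on the less-substituted alkene carbon, so the positive charge ends up on the more-substituted carbon — a secondary carbocation. H2O is released.
The bond formed in this step is the C–H bond.

C–H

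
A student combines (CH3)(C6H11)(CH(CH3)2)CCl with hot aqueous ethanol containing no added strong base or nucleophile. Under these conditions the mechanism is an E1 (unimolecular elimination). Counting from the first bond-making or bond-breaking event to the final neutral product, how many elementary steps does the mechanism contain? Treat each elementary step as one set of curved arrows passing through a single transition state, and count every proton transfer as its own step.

Step 1: Unassisted departure of Cl⁻ (taking the C–Cl bonding pair) generates a tertiary carbocation.
(No 1,2-shift: no single shift to an adjacent carbon would give a more stable cation.)
Step 2: A weak base (a water (or ethanol) molecule from the solvent) removes a proton from a carbon adjacent to the cationic centre; the electrons of that C–H bond become the new π(C=C) bond, giving the alkene.
Total: 2 elementary steps.

2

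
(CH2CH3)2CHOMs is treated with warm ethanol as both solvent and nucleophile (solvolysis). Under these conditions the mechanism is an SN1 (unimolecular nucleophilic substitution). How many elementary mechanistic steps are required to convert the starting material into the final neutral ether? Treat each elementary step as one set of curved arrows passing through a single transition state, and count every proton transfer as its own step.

3

Step 1: The C–O bond breaks with both electrons going to the mesylate; MsO⁻ leaves and a secondary carbocation remains.
(No 1,2-shift: no single shift to an adjacent carbon would give a more stable cation.)
Step 2: CH3CH2OH donates an oxygen lone pair into the empty p orbital of the cation, giving a protonated ether (an oxonium ion).
Step 3: Proton transfer from the O–H of the oxonium ion to a solvent molecule delivers the neutral ether.
Total: 3 elementary steps.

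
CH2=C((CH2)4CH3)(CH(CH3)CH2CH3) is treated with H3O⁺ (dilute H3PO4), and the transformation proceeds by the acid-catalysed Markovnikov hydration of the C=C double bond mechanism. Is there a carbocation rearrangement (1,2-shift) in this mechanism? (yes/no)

The first-formed carbocation is tertiary.
No single 1,2-shift to an adjacent carbon would produce a more-substituted cation than the one already present, so no rearrangement occurs.

no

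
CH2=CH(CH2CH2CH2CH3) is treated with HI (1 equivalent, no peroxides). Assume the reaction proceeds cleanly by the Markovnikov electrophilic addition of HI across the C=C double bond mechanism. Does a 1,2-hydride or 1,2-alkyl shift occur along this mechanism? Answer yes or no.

no

The first-formed carbocation is secondary.
No single 1,2-shift to an adjacent carbon would produce a more-substituted cation than the one already present, so no rearrangement occurs.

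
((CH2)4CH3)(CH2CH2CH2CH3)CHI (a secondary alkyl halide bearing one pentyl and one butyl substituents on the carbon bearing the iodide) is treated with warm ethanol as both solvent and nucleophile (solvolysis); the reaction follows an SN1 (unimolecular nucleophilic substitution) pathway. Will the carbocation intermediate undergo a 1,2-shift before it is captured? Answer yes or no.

The first-formed carbocation is secondary.
No single 1,2-shift to an adjacent carbon would produce a more-substituted cation than the one already present, so no rearrangement occurs.

no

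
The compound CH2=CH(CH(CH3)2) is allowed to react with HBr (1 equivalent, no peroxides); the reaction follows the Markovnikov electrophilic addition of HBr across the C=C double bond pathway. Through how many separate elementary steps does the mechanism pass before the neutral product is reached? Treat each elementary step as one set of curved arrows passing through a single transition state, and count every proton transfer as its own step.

3

Step 1: Electrophilic addition begins with the π(C=C) electrons forming a bond to the proton of HBr. Following Markovnikov's rule, the resulting cation is secondary. The H–Br bond breaks heterolytically, releasing Br⁻.
Step 2: Carbocation rearrangement: a 1,2-hydride shift from the adjacent isopropyl carbon converts the initially-formed secondary cation into the more stable tertiary cation.
Step 3: Nucleophilic attack by Br⁻ on the carbocation completes the addition, giving R–Br.
Total: 3 elementary steps.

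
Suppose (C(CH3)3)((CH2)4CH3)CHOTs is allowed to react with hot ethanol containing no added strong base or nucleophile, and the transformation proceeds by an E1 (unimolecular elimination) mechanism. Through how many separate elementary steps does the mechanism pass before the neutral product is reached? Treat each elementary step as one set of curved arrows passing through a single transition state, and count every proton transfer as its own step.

Step 1: Rate-determining heterolysis of the C–O bond gives TsO⁻ and a secondary carbocation.
Step 2: Carbocation rearrangement: a 1,2-methyl shift from the adjacent tert-butyl carbon converts the initially-formed secondary cation into the more stable tertiary cation.
Step 3: An ethanol molecule (solvent) deprotonates a β-carbon; as the C–H bond breaks, those electrons form the new alkene π bond.
Total: 3 elementary steps.

3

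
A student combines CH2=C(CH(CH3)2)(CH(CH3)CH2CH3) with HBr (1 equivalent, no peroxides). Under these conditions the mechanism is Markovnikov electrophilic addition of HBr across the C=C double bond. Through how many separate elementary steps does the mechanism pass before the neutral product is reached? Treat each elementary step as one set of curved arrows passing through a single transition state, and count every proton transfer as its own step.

2

Step 1: Protonation of the alkene by HBr: the π bond acts as the nucleophile and picks up H⁺, giving the more stable (Markovnikov) tertiary carbocation. The H–Br bond breaks heterolytically, releasing Br⁻.
(No 1,2-shift: no single shift to an adjacent carbon would give a more stable cation.)
Step 2: Nucleophilic attack by Br⁻ on the carbocation completes the addition, giving R–Br.
Total: 2 elementary steps.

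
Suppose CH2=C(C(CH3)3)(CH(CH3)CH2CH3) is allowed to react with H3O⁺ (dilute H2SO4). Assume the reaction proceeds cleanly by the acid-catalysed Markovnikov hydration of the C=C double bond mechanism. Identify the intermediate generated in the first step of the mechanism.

Step 1: Protonation of the alkene by H3O⁺: the π bond acts as the nucleophile and picks up H⁺, giving the more stable (Markovnikov) tertiary carbocation. H2O is released.
After step 1 the species present is a tertiary carbocation.

tertiary carbocation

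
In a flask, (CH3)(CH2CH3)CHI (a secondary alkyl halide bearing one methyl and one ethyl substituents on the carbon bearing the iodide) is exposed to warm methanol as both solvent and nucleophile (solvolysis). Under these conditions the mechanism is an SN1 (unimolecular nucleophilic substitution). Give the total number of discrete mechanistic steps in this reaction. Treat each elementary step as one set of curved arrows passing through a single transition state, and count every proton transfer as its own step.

Step 1: The C–I bond breaks with both electrons going to the iodide; I⁻ leaves and a secondary carbocation remains.
(No 1,2-shift: no single shift to an adjacent carbon would give a more stable cation.)
Step 2: Nucleophilic capture: the oxygen of CH3OH bonds to the cationic carbon, producing an oxonium-ion intermediate.
Step 3: A second solvent molecule removes the proton on oxygen, giving the neutral ether product.
Total: 3 elementary steps.

3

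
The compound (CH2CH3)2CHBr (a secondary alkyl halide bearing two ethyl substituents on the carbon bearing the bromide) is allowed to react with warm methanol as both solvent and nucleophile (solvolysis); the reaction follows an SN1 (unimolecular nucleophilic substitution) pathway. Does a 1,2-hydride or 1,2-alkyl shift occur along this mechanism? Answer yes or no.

The first-formed carbocation is secondary.
No single 1,2-shift to an adjacent carbon would produce a more-substituted cation than the one already present, so no rearrangement occurs.

no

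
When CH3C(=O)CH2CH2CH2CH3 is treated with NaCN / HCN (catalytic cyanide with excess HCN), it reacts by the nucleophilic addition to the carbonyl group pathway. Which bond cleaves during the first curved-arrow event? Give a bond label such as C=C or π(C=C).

Step 1: A lone pair / filled orbital on CN⁻ attacks the electrophilic carbonyl carbon; the π(C=O) electrons shift onto oxygen, producing a tetrahedral alkoxide intermediate.
The bond broken in this step is the π(C=O) bond.

π(C=O)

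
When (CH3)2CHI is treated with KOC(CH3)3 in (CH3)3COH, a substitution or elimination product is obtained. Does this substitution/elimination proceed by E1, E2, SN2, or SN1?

Conditions: a strong/bulky base with a secondary substrate bearing a β-hydrogen.
These conditions are the textbook signature of the E2 pathway.
A strong (often hindered) base removes a β-H in concert with loss of the leaving group — bimolecular elimination.

E2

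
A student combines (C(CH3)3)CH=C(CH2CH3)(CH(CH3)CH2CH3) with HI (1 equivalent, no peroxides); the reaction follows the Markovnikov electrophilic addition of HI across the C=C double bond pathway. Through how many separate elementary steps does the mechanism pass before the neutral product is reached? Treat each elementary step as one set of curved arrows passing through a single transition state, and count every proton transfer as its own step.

Step 1: The π electrons of the C=C bond attack a proton of HI; Markovnikov addition places the new C–H on the less-substituted alkene carbon, so the positive charge ends up on the more-substituted carbon — a tertiary carbocation. The H–I bond breaks heterolytically, releasing I⁻.
(No 1,2-shift: no single shift to an adjacent carbon would give a more stable cation.)
Step 2: Nucleophilic attack by I⁻ on the carbocation completes the addition, giving R–I.
Total: 2 elementary steps.

2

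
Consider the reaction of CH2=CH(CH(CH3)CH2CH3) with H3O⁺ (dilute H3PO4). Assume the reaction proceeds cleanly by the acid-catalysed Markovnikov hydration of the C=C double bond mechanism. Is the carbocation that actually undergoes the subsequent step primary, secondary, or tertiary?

Step 1: The π electrons of the C=C bond attack a proton of H3O⁺; Markovnikov addition places the new C–H on the less-substituted alkene carbon, so the positive charge ends up on the more-substituted carbon — a secondary carbocation. H2O is released.
Step 2: A 1,2-hydride shift from the adjacent sec-butyl carbon moves the positive charge from the secondary centre to an adjacent carbon, generating a more stable tertiary carbocation.
The cation rearranges from secondary to tertiary via a 1,2-hydride shift from the adjacent sec-butyl carbon; the tertiary cation is what reacts next.

tertiary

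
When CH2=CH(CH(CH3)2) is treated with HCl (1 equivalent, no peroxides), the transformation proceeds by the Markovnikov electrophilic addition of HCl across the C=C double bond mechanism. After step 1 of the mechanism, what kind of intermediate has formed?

Step 1: The π electrons of the C=C bond attack a proton of HCl; Markovnikov addition places the new C–H on the less-substituted alkene carbon, so the positive charge ends up on the more-substituted carbon — a secondary carbocation. The H–Cl bond breaks heterolytically, releasing Cl⁻.
After step 1 the species present is a secondary carbocation.

secondary carbocation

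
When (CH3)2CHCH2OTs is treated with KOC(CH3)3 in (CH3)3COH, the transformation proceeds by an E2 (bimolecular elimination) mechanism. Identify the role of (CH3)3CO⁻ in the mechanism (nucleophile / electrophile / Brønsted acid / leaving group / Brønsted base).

Brønsted base

Step 1: Concerted anti-periplanar elimination: (CH3)3CO⁻ abstracts a β-H while TsO⁻ leaves, and the C–H electrons become the new C=C π bond — all in a single transition state.
(CH3)3CO⁻ accepts a proton in a proton-transfer step — a Brønsted base.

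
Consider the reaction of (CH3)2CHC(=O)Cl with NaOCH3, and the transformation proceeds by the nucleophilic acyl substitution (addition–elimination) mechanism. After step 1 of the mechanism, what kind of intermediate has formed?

tetrahedral intermediate

Step 1: Nucleophilic addition of CH3O⁻ to the acyl carbon breaks the π(C=O) bond and yields a tetrahedral, anionic intermediate.
After step 1 the species present is a tetrahedral intermediate.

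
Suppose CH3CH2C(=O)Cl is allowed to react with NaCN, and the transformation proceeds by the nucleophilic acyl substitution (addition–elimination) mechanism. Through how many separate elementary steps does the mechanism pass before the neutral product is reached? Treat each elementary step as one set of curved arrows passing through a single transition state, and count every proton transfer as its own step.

2

Step 1: CN⁻ adds to the carbonyl carbon; the C=O π electrons shift onto oxygen and a tetrahedral alkoxide intermediate forms.
Step 2: Collapse of the tetrahedral intermediate: the alkoxide oxygen pushes its lone pair back to re-form C=O while Cl⁻ leaves.
Total: 2 elementary steps.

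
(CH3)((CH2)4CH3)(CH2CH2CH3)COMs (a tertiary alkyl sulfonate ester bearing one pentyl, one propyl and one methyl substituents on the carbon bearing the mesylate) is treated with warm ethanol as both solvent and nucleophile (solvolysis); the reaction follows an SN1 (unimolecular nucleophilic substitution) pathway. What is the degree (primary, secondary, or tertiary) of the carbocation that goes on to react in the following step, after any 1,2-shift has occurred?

tertiary

Step 1: Ionisation: the C–O σ-bond cleaves heterolytically; both bonding electrons depart with MsO⁻, leaving a tertiary carbocation at the α-carbon.
No single 1,2-shift to an adjacent carbon would give a more-substituted cation, so no rearrangement occurs.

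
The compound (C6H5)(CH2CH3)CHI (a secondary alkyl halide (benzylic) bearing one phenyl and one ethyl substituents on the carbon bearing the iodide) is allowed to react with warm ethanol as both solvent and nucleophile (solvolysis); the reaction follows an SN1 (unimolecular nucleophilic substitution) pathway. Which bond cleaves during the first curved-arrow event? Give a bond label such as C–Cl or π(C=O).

C–I

Step 1: Ionisation: the C–I σ-bond cleaves heterolytically; both bonding electrons depart with I⁻, leaving a secondary carbocation at the α-carbon.
The bond broken in this step is the C–I bond.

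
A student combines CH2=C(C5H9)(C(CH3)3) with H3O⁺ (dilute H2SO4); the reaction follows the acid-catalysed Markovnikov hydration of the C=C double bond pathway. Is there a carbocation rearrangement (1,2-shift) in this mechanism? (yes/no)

The first-formed carbocation is tertiary.
No single 1,2-shift to an adjacent carbon would produce a more-substituted cation than the one already present, so no rearrangement occurs.

no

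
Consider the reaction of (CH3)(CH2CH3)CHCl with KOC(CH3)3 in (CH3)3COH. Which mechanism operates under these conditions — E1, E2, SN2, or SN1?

Conditions: a strong/bulky base with a secondary substrate bearing a β-hydrogen.
These conditions are the textbook signature of the E2 pathway.
A strong (often hindered) base removes a β-H in concert with loss of the leaving group — bimolecular elimination.

E2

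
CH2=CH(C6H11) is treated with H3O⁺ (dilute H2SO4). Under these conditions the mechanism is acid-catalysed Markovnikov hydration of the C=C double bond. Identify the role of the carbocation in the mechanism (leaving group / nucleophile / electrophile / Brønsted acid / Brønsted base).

electrophile

Step 3: Water acts as the nucleophile: an oxygen lone pair bonds to the cationic carbon, giving an oxonium-ion intermediate.
The carbocation accepts an electron pair into an empty or π* orbital — it is the electrophile.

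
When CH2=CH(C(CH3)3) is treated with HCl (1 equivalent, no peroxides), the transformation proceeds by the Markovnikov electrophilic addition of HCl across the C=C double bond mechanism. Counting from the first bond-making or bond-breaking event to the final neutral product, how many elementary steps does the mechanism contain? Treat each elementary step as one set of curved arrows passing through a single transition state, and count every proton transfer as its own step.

Step 1: Electrophilic addition begins with the π(C=C) electrons forming a bond to the proton of HCl. Following Markovnikov's rule, the resulting cation is secondary. The H–Cl bond breaks heterolytically, releasing Cl⁻.
Step 2: Carbocation rearrangement: a 1,2-methyl shift from the adjacent tert-butyl carbon converts the initially-formed secondary cation into the more stable tertiary cation.
Step 3: The Cl⁻ anion donates a lone pair to the carbocation, forming the new C–Cl σ-bond and giving the neutral alkyl halide.
Total: 3 elementary steps.

3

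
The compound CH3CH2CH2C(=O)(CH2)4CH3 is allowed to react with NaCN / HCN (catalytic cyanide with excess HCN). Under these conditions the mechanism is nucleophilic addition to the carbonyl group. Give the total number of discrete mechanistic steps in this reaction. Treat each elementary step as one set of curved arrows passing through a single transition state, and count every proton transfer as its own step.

2

Step 1: A lone pair / filled orbital on CN⁻ attacks the electrophilic carbonyl carbon; the π(C=O) electrons shift onto oxygen, producing a tetrahedral alkoxide intermediate.
Step 2: The alkoxide oxygen removes a proton from HCN present in the mixture, giving a cyanohydrin and regenerating CN⁻.
Total: 2 elementary steps.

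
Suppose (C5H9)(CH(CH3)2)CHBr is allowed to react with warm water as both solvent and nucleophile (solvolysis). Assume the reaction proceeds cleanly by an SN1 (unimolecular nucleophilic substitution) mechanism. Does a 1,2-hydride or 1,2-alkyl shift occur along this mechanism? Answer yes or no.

The first-formed carbocation is secondary.
The adjacent isopropyl carbon already bears 2 other carbon substituents and has a hydrogen to migrate; after a 1,2-hydride shift from that carbon the positive charge sits on a tertiary centre.
Tertiary is more stable than secondary, so the shift occurs.

yes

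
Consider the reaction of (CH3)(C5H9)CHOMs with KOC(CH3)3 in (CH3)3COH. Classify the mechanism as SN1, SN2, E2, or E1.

Conditions: a strong/bulky base with a secondary substrate bearing a β-hydrogen.
These conditions are the textbook signature of the E2 pathway.
A strong (often hindered) base removes a β-H in concert with loss of the leaving group — bimolecular elimination.

E2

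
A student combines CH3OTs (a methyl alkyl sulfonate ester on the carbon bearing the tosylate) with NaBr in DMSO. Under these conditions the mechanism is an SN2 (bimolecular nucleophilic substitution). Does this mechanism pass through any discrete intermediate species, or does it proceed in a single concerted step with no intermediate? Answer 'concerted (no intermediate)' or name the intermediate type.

Backside attack by Br⁻ on the carbon bearing the tosylate: the new C–Br bond forms as the C–O bond breaks, with Walden inversion at carbon.
All bond changes occur in one transition state; no discrete intermediate is formed.

concerted (no intermediate)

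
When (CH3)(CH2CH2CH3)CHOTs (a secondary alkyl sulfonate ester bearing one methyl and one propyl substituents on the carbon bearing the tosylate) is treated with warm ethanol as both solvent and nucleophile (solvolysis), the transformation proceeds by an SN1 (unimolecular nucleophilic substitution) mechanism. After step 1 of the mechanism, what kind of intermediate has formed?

Step 1: The C–O bond breaks with both electrons going to the tosylate; TsO⁻ leaves and a secondary carbocation remains.
After step 1 the species present is a secondary carbocation.

secondary carbocation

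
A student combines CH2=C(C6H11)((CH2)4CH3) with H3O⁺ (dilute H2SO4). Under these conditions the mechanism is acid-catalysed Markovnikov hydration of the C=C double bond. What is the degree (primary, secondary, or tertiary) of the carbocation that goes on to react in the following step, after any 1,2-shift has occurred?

tertiary

Step 1: Protonation of the alkene by H3O⁺: the π bond acts as the nucleophile and picks up H⁺, giving the more stable (Markovnikov) tertiary carbocation. H2O is released.
No single 1,2-shift to an adjacent carbon would give a more-substituted cation, so no rearrangement occurs.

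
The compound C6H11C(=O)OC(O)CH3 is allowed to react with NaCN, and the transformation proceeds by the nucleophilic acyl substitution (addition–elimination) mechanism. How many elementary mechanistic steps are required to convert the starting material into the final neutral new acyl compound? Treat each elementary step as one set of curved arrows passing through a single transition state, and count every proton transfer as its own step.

Step 1: CN⁻ adds to the carbonyl carbon; the C=O π electrons shift onto oxygen and a tetrahedral alkoxide intermediate forms.
Step 2: Elimination step: re-formation of the carbonyl π bond drives out CH3CO2⁻, giving the new acyl compound.
Total: 2 elementary steps.

2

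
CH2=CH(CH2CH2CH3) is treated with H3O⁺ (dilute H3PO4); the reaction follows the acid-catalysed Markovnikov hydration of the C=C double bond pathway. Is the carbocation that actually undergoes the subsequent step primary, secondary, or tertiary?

secondary

Step 1: Electrophilic addition begins with the π(C=C) electrons forming a bond to the proton of H3O⁺. Following Markovnikov's rule, the resulting cation is secondary. H2O is released.
No single 1,2-shift to an adjacent carbon would give a more-substituted cation, so no rearrangement occurs.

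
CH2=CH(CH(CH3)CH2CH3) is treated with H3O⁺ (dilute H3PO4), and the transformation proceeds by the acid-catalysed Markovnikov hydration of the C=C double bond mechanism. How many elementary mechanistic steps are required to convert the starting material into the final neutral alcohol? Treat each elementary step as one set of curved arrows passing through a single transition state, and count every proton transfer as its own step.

4

Step 1: Protonation of the alkene by H3O⁺: the π bond acts as the nucleophile and picks up H⁺, giving the more stable (Markovnikov) secondary carbocation. H2O is released.
Step 2: Carbocation rearrangement: a 1,2-hydride shift from the adjacent sec-butyl carbon converts the initially-formed secondary cation into the more stable tertiary cation.
Step 3: Water acts as the nucleophile: an oxygen lone pair bonds to the cationic carbon, giving an oxonium-ion intermediate.
Step 4: Deprotonation of the oxonium ion by a water molecule delivers the neutral alcohol and regenerates the acid catalyst.
Total: 4 elementary steps.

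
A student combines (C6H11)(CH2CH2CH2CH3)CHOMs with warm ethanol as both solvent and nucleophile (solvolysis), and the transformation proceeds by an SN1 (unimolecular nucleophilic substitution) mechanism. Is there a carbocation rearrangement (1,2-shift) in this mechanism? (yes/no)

yes

The first-formed carbocation is secondary.
The adjacent cyclohexyl carbon already bears 2 other carbon substituents and has a hydrogen to migrate; after a 1,2-hydride shift from that carbon the positive charge sits on a tertiary centre.
Tertiary is more stable than secondary, so the shift occurs.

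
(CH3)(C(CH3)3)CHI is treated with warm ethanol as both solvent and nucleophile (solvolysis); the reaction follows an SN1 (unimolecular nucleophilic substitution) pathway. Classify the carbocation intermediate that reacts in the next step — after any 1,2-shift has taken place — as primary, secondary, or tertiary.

Step 1: Unassisted departure of I⁻ (taking the C–I bonding pair) generates a secondary carbocation.
Step 2: A 1,2-methyl shift from the adjacent tert-butyl carbon moves the positive charge from the secondary centre to an adjacent carbon, generating a more stable tertiary carbocation.
The cation rearranges from secondary to tertiary via a 1,2-methyl shift from the adjacent tert-butyl carbon; the tertiary cation is what reacts next.

tertiary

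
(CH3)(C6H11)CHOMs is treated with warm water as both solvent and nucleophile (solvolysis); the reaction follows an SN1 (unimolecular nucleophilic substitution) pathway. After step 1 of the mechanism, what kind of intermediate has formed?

secondary carbocation

Step 1: Rate-determining heterolysis of the C–O bond gives MsO⁻ and a secondary carbocation.
After step 1 the species present is a secondary carbocation.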